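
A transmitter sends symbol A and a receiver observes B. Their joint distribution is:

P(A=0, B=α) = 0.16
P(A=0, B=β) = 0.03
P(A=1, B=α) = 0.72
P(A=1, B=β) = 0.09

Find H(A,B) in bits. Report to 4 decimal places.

1.2287 bits

H(A,B) = −Σ p(x,y)·log₂ p(x,y) over all 4 cells.
  cell (0,α): −0.16·log₂0.16 = 0.42302
  cell (0,β): −0.03·log₂0.03 = 0.15177
  cell (1,α): −0.72·log₂0.72 = 0.34123
  cell (1,β): −0.09·log₂0.09 = 0.31265
Sum = 1.2287 bits.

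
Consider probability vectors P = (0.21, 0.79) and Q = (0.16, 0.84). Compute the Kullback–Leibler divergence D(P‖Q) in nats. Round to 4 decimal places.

D(P‖Q) = Σ p·ln(p/q).
  0.21·ln(0.21/0.16) = 0.05711
  0.79·ln(0.79/0.84) = -0.04848
D(P‖Q) = 0.0086 nats.

0.0086 nats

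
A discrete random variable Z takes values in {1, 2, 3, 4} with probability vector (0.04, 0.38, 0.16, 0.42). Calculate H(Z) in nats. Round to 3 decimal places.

1.154 nats

H(Z) = −Σ p·ln p.
  −(0.04)·ln(0.04) = 0.1288
  −(0.38)·ln(0.38) = 0.3677
  −(0.16)·ln(0.16) = 0.2932
  −(0.42)·ln(0.42) = 0.3644
Sum: 0.1288 + 0.3677 + 0.2932 + 0.3644 = 1.154 nats.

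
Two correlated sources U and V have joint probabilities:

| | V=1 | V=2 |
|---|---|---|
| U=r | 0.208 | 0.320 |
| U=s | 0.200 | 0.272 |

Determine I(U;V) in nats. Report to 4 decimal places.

0.0005 nats

Marginals: p(U) = (0.5280, 0.4720), p(V) = (0.4080, 0.5920).
I(U;V) = H(U) + H(V) − H(U,V).
H(U) = 0.6916, H(V) = 0.6761, H(U,V) = 1.3672.
I(U;V) = 0.6916 + 0.6761 − 1.3672 = 0.0005 nats.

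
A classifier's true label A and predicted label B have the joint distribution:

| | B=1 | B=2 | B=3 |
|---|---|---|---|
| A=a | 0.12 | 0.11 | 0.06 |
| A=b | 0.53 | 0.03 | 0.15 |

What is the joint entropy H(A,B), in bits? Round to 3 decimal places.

2.009 bits

H(A,B) = −Σ p(x,y)·log₂ p(x,y) over all 6 cells.
  cell (a,1): −0.12·log₂0.12 = 0.3671
  cell (a,2): −0.11·log₂0.11 = 0.3503
  cell (a,3): −0.06·log₂0.06 = 0.2435
  cell (b,1): −0.53·log₂0.53 = 0.4854
  cell (b,2): −0.03·log₂0.03 = 0.1518
  cell (b,3): −0.15·log₂0.15 = 0.4105
Sum = 2.009 bits.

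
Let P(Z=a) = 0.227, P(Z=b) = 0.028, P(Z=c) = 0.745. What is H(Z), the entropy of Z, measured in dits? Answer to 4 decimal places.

0.2849 dits

H(Z) = −Σ p·log₁₀ p.
  −(0.227)·log₁₀(0.227) = 0.14618
  −(0.028)·log₁₀(0.028) = 0.04348
  −(0.745)·log₁₀(0.745) = 0.09524
Sum: 0.14618 + 0.04348 + 0.09524 = 0.2849 dits.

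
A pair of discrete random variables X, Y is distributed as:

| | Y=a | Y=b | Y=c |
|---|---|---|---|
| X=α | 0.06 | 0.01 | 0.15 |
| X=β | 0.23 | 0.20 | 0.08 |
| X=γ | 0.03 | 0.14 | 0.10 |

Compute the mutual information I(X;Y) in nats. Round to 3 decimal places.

0.156 nats

Marginals: p(X) = (0.2200, 0.5100, 0.2700), p(Y) = (0.3200, 0.3500, 0.3300).
I(X;Y) = Σ p(x,y)·ln[p(x,y)/(p(x)p(y))].
  (α,a): 0.06·ln(0.8523) = -0.0096
  (α,b): 0.01·ln(0.1299) = -0.0204
  (α,c): 0.15·ln(2.0661) = 0.1089
  (β,a): 0.23·ln(1.4093) = 0.0789
  (β,b): 0.20·ln(1.1204) = 0.0227
  (β,c): 0.08·ln(0.4753) = -0.0595
  (γ,a): 0.03·ln(0.3472) = -0.0317
  (γ,b): 0.14·ln(1.4815) = 0.0550
  (γ,c): 0.10·ln(1.1223) = 0.0115
Sum = 0.156 nats.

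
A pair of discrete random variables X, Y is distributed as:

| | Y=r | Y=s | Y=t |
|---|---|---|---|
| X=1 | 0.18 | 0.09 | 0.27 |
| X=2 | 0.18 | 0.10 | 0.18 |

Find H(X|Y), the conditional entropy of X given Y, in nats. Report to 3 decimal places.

Marginals: p(X) = (0.5400, 0.4600), p(Y) = (0.3600, 0.1900, 0.4500).
H(X|Y) = Σ p(Y) · H(X|Y=·).
  Y=r: p=0.3600, H(X|Y=r) = 0.6931
  Y=s: p=0.1900, H(X|Y=s) = 0.6918
  Y=t: p=0.4500, H(X|Y=t) = 0.6730
Weighted sum = 0.684 nats.

0.684 nats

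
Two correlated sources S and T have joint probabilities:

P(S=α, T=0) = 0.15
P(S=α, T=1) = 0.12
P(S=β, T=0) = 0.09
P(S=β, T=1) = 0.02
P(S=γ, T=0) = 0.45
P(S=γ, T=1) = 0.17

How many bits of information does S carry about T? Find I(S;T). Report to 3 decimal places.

0.025 bits

Marginals: p(S) = (0.2700, 0.1100, 0.6200), p(T) = (0.6900, 0.3100).
I(S;T) = Σ p(x,y)·log₂[p(x,y)/(p(x)p(y))].
  (α,0): 0.15·log₂(0.8052) = -0.0469
  (α,1): 0.12·log₂(1.4337) = 0.0624
  (β,0): 0.09·log₂(1.1858) = 0.0221
  (β,1): 0.02·log₂(0.5865) = -0.0154
  (γ,0): 0.45·log₂(1.0519) = 0.0328
  (γ,1): 0.17·log₂(0.8845) = -0.0301
Sum = 0.025 bits.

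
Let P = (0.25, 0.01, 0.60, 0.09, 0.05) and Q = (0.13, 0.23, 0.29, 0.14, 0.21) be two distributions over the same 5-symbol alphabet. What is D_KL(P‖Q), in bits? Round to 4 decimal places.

D(P‖Q) = Σ p·log₂(p/q).
  0.25·log₂(0.25/0.13) = 0.23585
  0.01·log₂(0.01/0.23) = -0.04524
  0.60·log₂(0.60/0.29) = 0.62935
  0.09·log₂(0.09/0.14) = -0.05737
  0.05·log₂(0.05/0.21) = -0.10352
D(P‖Q) = 0.6591 bits.

0.6591 bits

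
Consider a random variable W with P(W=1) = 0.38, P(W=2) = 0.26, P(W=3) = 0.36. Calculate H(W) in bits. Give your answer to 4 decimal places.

H(W) = −Σ p·log₂ p.
  −(0.38)·log₂(0.38) = 0.53045
  −(0.26)·log₂(0.26) = 0.50529
  −(0.36)·log₂(0.36) = 0.53062
Sum: 0.53045 + 0.50529 + 0.53062 = 1.5664 bits.

1.5664 bits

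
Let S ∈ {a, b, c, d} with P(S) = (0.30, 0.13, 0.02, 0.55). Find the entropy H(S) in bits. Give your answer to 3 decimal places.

H(S) = −Σ p·log₂ p.
  −(0.30)·log₂(0.30) = 0.5211
  −(0.13)·log₂(0.13) = 0.3826
  −(0.02)·log₂(0.02) = 0.1129
  −(0.55)·log₂(0.55) = 0.4744
Sum: 0.5211 + 0.3826 + 0.1129 + 0.4744 = 1.491 bits.

1.491 bits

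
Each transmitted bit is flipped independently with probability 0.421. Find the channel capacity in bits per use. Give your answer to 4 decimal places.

0.0181 bits

Binary symmetric channel: C = 1 − h₂(ε) where h₂ is the binary entropy function.
h₂(0.421) = −0.421·log₂0.421 − 0.579·log₂0.579 = 0.9819.
C = 1 − 0.9819 = 0.0181 bits per channel use.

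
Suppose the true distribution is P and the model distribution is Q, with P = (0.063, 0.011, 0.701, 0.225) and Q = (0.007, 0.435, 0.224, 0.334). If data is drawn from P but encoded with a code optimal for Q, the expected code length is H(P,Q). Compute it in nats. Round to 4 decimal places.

1.6173 nats

H(P,Q) = −Σ p·ln q.
  −0.063·ln(0.007) = 0.31260
  −0.011·ln(0.435) = 0.00916
  −0.701·ln(0.224) = 1.04877
  −0.225·ln(0.334) = 0.24674
H(P,Q) = 1.6173 nats.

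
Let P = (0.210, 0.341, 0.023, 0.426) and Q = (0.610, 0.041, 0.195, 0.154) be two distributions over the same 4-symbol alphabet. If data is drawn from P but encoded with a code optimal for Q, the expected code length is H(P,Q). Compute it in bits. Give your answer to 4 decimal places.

2.9252 bits

H(P,Q) = −Σ p·log₂ q.
  −0.210·log₂(0.610) = 0.14975
  −0.341·log₂(0.041) = 1.57141
  −0.023·log₂(0.195) = 0.05424
  −0.426·log₂(0.154) = 1.14977
H(P,Q) = 2.9252 bits.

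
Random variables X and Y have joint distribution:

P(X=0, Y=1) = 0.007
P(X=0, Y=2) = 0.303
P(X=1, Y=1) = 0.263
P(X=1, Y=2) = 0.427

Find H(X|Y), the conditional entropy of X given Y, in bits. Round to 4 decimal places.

0.7616 bits

Marginals: p(X) = (0.3100, 0.6900), p(Y) = (0.2700, 0.7300).
H(X|Y) = Σ p(Y) · H(X|Y=·).
  Y=1: p=0.2700, H(X|Y=1) = 0.1735
  Y=2: p=0.7300, H(X|Y=2) = 0.9791
Weighted sum = 0.7616 bits.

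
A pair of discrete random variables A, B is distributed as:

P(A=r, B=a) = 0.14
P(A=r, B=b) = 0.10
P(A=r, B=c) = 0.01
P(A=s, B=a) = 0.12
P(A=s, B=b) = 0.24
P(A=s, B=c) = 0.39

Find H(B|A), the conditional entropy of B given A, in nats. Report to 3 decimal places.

Chain rule: H(B|A) = H(A,B) − H(A).
Marginals: p(A) = (0.2500, 0.7500), p(B) = (0.2600, 0.3400, 0.4000).
H(A,B) = 1.5157 nats; H(A) = 0.5623 nats.
H(B|A) = 1.5157 − 0.5623 = 0.953 nats.

0.953 nats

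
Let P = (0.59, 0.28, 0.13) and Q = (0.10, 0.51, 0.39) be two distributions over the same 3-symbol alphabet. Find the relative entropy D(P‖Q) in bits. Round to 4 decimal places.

1.0626 bits

D(P‖Q) = Σ p·log₂(p/q).
  0.59·log₂(0.59/0.10) = 1.51082
  0.28·log₂(0.28/0.51) = -0.24222
  0.13·log₂(0.13/0.39) = -0.20605
D(P‖Q) = 1.0626 bits.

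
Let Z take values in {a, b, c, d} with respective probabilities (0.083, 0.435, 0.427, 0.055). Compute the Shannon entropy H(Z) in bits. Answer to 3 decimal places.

H(Z) = −Σ p·log₂ p.
  −(0.083)·log₂(0.083) = 0.2980
  −(0.435)·log₂(0.435) = 0.5224
  −(0.427)·log₂(0.427) = 0.5242
  −(0.055)·log₂(0.055) = 0.2301
Sum: 0.2980 + 0.5224 + 0.5242 + 0.2301 = 1.575 bits.

1.575 bits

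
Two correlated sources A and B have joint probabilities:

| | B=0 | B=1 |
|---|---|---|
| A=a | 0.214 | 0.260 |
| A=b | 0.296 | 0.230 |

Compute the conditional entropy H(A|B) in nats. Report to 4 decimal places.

Marginals: p(A) = (0.4740, 0.5260), p(B) = (0.5100, 0.4900).
H(A|B) = Σ p(B) · H(A|B=·).
  B=0: p=0.5100, H(A|B=0) = 0.6802
  B=1: p=0.4900, H(A|B=1) = 0.6913
Weighted sum = 0.6856 nats.

0.6856 nats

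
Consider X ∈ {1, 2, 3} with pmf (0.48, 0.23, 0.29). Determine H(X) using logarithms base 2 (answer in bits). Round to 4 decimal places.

H(X) = −Σ p·log₂ p.
  −(0.48)·log₂(0.48) = 0.50827
  −(0.23)·log₂(0.23) = 0.48767
  −(0.29)·log₂(0.29) = 0.51790
Sum: 0.50827 + 0.48767 + 0.51790 = 1.5138 bits.

1.5138 bits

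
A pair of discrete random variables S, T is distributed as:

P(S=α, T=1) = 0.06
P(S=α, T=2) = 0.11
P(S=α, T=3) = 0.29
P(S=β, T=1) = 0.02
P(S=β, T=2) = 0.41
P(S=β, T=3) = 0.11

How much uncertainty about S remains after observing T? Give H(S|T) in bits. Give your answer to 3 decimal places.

0.791 bits

Marginals: p(S) = (0.4600, 0.5400), p(T) = (0.0800, 0.5200, 0.4000).
H(S|T) = Σ p(T) · H(S|T=·).
  T=1: p=0.0800, H(S|T=1) = 0.8113
  T=2: p=0.5200, H(S|T=2) = 0.7444
  T=3: p=0.4000, H(S|T=3) = 0.8485
Weighted sum = 0.791 bits.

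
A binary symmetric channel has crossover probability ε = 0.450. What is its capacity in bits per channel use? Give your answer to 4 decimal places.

0.0072 bits

Binary symmetric channel: C = 1 − h₂(ε) where h₂ is the binary entropy function.
h₂(0.450) = −0.450·log₂0.450 − 0.550·log₂0.550 = 0.9928.
C = 1 − 0.9928 = 0.0072 bits per channel use.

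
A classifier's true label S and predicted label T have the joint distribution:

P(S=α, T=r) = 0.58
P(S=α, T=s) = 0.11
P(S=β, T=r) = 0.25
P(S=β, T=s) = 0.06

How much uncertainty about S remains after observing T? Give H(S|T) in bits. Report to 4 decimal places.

0.8919 bits

Chain rule: H(S|T) = H(S,T) − H(T).
Marginals: p(S) = (0.6900, 0.3100), p(T) = (0.8300, 0.1700).
H(S,T) = 1.5496 bits; H(T) = 0.6577 bits.
H(S|T) = 1.5496 − 0.6577 = 0.8919 bits.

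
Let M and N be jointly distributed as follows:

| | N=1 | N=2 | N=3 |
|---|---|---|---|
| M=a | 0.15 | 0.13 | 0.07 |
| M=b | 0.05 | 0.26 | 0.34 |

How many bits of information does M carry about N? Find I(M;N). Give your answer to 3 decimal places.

Marginals: p(M) = (0.3500, 0.6500), p(N) = (0.2000, 0.3900, 0.4100).
I(M;N) = Σ p(x,y)·log₂[p(x,y)/(p(x)p(y))].
  (a,1): 0.15·log₂(2.1429) = 0.1649
  (a,2): 0.13·log₂(0.9524) = -0.0092
  (a,3): 0.07·log₂(0.4878) = -0.0725
  (b,1): 0.05·log₂(0.3846) = -0.0689
  (b,2): 0.26·log₂(1.0256) = 0.0095
  (b,3): 0.34·log₂(1.2758) = 0.1195
Sum = 0.143 bits.

0.143 bits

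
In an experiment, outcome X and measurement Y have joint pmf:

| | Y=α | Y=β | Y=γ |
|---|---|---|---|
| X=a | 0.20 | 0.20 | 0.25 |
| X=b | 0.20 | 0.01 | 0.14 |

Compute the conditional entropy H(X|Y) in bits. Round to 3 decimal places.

Chain rule: H(X|Y) = H(X,Y) − H(Y).
Marginals: p(X) = (0.6500, 0.3500), p(Y) = (0.4000, 0.2100, 0.3900).
H(X,Y) = 2.3567 bits; H(Y) = 1.5314 bits.
H(X|Y) = 2.3567 − 1.5314 = 0.825 bits.

0.825 bits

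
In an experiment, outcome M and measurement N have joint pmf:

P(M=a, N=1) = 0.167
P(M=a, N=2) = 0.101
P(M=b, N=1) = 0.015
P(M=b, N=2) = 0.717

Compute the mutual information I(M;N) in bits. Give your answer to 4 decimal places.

Marginals: p(M) = (0.2680, 0.7320), p(N) = (0.1820, 0.8180).
I(M;N) = Σ p(x,y)·log₂[p(x,y)/(p(x)p(y))].
  (a,1): 0.167·log₂(3.4238) = 0.29653
  (a,2): 0.101·log₂(0.4607) = -0.11292
  (b,1): 0.015·log₂(0.1126) = -0.04726
  (b,2): 0.717·log₂(1.1974) = 0.18639
Sum = 0.3227 bits.

0.3227 bits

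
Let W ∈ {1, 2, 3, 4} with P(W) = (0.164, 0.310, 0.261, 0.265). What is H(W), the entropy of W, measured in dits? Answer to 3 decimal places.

H(W) = −Σ p·log₁₀ p.
  −(0.164)·log₁₀(0.164) = 0.1288
  −(0.310)·log₁₀(0.310) = 0.1577
  −(0.261)·log₁₀(0.261) = 0.1523
  −(0.265)·log₁₀(0.265) = 0.1528
Sum: 0.1288 + 0.1577 + 0.1523 + 0.1528 = 0.592 dits.

0.592 dits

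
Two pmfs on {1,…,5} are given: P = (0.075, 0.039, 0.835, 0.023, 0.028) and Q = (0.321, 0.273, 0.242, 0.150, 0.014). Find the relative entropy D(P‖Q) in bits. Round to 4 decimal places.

D(P‖Q) = Σ p·log₂(p/q).
  0.075·log₂(0.075/0.321) = -0.15732
  0.039·log₂(0.039/0.273) = -0.10949
  0.835·log₂(0.835/0.242) = 1.49195
  0.023·log₂(0.023/0.150) = -0.06222
  0.028·log₂(0.028/0.014) = 0.02800
D(P‖Q) = 1.1909 bits.

1.1909 bits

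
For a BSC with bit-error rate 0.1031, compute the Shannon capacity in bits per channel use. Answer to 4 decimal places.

Binary symmetric channel: C = 1 − h₂(ε) where h₂ is the binary entropy function.
h₂(0.1031) = −0.1031·log₂0.1031 − 0.8969·log₂0.8969 = 0.4787.
C = 1 − 0.4787 = 0.5213 bits per channel use.

0.5213 bits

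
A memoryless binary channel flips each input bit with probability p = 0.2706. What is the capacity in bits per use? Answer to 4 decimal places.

0.1577 bits

Binary symmetric channel: C = 1 − h₂(ε) where h₂ is the binary entropy function.
h₂(0.2706) = −0.2706·log₂0.2706 − 0.7294·log₂0.7294 = 0.8423.
C = 1 − 0.8423 = 0.1577 bits per channel use.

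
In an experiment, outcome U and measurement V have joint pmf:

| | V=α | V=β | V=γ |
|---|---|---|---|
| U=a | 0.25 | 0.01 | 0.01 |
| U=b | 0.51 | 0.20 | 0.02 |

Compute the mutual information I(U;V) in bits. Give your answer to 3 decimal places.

Marginals: p(U) = (0.2700, 0.7300), p(V) = (0.7600, 0.2100, 0.0300).
I(U;V) = H(U) + H(V) − H(U,V).
H(U) = 0.8415, H(V) = 0.9255, H(U,V) = 1.7056.
I(U;V) = 0.8415 + 0.9255 − 1.7056 = 0.061 bits.

0.061 bits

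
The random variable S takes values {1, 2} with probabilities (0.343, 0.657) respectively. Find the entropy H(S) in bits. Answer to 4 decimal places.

0.9277 bits

H(S) = −Σ p·log₂ p.
  −(0.343)·log₂(0.343) = 0.52950
  −(0.657)·log₂(0.657) = 0.39816
Sum: 0.52950 + 0.39816 = 0.9277 bits.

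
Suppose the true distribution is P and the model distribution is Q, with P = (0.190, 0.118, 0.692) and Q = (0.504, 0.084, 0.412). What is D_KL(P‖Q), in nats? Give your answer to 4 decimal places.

0.2136 nats

D(P‖Q) = Σ p·ln(p/q).
  0.190·ln(0.190/0.504) = -0.18535
  0.118·ln(0.118/0.084) = 0.04010
  0.692·ln(0.692/0.412) = 0.35885
D(P‖Q) = 0.2136 nats.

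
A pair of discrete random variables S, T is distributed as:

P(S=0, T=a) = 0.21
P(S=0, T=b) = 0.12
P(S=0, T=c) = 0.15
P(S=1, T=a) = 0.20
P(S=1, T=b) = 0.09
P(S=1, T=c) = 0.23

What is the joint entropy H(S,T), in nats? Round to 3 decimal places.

1.743 nats

H(S,T) = −Σ p(x,y)·ln p(x,y) over all 6 cells.
  cell (0,a): −0.21·ln0.21 = 0.3277
  cell (0,b): −0.12·ln0.12 = 0.2544
  cell (0,c): −0.15·ln0.15 = 0.2846
  cell (1,a): −0.20·ln0.20 = 0.3219
  cell (1,b): −0.09·ln0.09 = 0.2167
  cell (1,c): −0.23·ln0.23 = 0.3380
Sum = 1.743 nats.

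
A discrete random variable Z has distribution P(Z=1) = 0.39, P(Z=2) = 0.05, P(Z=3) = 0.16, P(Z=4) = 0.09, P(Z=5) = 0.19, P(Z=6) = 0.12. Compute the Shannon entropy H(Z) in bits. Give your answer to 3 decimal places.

2.304 bits

H(Z) = −Σ p·log₂ p.
  −(0.39)·log₂(0.39) = 0.5298
  −(0.05)·log₂(0.05) = 0.2161
  −(0.16)·log₂(0.16) = 0.4230
  −(0.09)·log₂(0.09) = 0.3127
  −(0.19)·log₂(0.19) = 0.4552
  −(0.12)·log₂(0.12) = 0.3671
Sum: 0.5298 + 0.2161 + 0.4230 + 0.3127 + 0.4552 + 0.3671 = 2.304 bits.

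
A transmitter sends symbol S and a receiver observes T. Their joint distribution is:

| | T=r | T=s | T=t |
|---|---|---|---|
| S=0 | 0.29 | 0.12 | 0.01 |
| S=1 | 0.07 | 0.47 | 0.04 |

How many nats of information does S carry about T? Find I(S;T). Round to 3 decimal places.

Marginals: p(S) = (0.4200, 0.5800), p(T) = (0.3600, 0.5900, 0.0500).
I(S;T) = Σ p(x,y)·ln[p(x,y)/(p(x)p(y))].
  (0,r): 0.29·ln(1.9180) = 0.1889
  (0,s): 0.12·ln(0.4843) = -0.0870
  (0,t): 0.01·ln(0.4762) = -0.0074
  (1,r): 0.07·ln(0.3352) = -0.0765
  (1,s): 0.47·ln(1.3735) = 0.1491
  (1,t): 0.04·ln(1.3793) = 0.0129
Sum = 0.180 nats.

0.180 nats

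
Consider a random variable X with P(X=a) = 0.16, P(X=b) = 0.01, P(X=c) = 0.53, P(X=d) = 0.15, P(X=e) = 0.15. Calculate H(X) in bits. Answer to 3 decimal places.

H(X) = −Σ p·log₂ p.
  −(0.16)·log₂(0.16) = 0.4230
  −(0.01)·log₂(0.01) = 0.0664
  −(0.53)·log₂(0.53) = 0.4854
  −(0.15)·log₂(0.15) = 0.4105
  −(0.15)·log₂(0.15) = 0.4105
Sum: 0.4230 + 0.0664 + 0.4854 + 0.4105 + 0.4105 = 1.796 bits.

1.796 bits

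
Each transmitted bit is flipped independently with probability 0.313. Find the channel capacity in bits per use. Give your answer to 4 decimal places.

Binary symmetric channel: C = 1 − h₂(ε) where h₂ is the binary entropy function.
h₂(0.313) = −0.313·log₂0.313 − 0.687·log₂0.687 = 0.8966.
C = 1 − 0.8966 = 0.1034 bits per channel use.

0.1034 bits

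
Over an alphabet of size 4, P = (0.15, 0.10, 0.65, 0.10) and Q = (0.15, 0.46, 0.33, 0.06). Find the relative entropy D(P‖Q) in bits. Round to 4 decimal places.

D(P‖Q) = Σ p·log₂(p/q).
  0.15·log₂(0.15/0.15) = 0.00000
  0.10·log₂(0.10/0.46) = -0.22016
  0.65·log₂(0.65/0.33) = 0.63568
  0.10·log₂(0.10/0.06) = 0.07370
D(P‖Q) = 0.4892 bits.

0.4892 bits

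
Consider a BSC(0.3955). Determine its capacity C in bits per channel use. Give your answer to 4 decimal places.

0.0317 bits

Binary symmetric channel: C = 1 − h₂(ε) where h₂ is the binary entropy function.
h₂(0.3955) = −0.3955·log₂0.3955 − 0.6045·log₂0.6045 = 0.9683.
C = 1 − 0.9683 = 0.0317 bits per channel use.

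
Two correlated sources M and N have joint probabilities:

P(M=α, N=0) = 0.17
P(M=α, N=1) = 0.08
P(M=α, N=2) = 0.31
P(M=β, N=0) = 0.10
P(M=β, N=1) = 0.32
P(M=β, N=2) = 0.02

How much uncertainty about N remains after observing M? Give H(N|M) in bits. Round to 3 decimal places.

Chain rule: H(N|M) = H(M,N) − H(M).
Marginals: p(M) = (0.5600, 0.4400), p(N) = (0.2700, 0.4000, 0.3300).
H(M,N) = 2.2210 bits; H(M) = 0.9896 bits.
H(N|M) = 2.2210 − 0.9896 = 1.231 bits.

1.231 bits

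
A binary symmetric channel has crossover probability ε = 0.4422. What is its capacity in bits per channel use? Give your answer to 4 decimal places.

Binary symmetric channel: C = 1 − h₂(ε) where h₂ is the binary entropy function.
h₂(0.4422) = −0.4422·log₂0.4422 − 0.5578·log₂0.5578 = 0.9903.
C = 1 − 0.9903 = 0.0097 bits per channel use.

0.0097 bits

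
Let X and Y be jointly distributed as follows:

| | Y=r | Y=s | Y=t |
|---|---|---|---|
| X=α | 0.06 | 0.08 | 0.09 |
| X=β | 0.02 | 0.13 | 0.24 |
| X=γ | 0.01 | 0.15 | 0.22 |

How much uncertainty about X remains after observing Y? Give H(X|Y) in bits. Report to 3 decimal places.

Chain rule: H(X|Y) = H(X,Y) − H(Y).
Marginals: p(X) = (0.2300, 0.3900, 0.3800), p(Y) = (0.0900, 0.3600, 0.5500).
H(X,Y) = 2.7949 bits; H(Y) = 1.3176 bits.
H(X|Y) = 2.7949 − 1.3176 = 1.477 bits.

1.477 bits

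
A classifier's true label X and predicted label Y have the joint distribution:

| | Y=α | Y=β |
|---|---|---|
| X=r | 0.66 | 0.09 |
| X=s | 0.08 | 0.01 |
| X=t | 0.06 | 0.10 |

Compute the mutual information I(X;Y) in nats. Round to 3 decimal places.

Marginals: p(X) = (0.7500, 0.0900, 0.1600), p(Y) = (0.8000, 0.2000).
I(X;Y) = Σ p(x,y)·ln[p(x,y)/(p(x)p(y))].
  (r,α): 0.66·ln(1.1000) = 0.0629
  (r,β): 0.09·ln(0.6000) = -0.0460
  (s,α): 0.08·ln(1.1111) = 0.0084
  (s,β): 0.01·ln(0.5556) = -0.0059
  (t,α): 0.06·ln(0.4688) = -0.0455
  (t,β): 0.10·ln(3.1250) = 0.1139
Sum = 0.088 nats.

0.088 nats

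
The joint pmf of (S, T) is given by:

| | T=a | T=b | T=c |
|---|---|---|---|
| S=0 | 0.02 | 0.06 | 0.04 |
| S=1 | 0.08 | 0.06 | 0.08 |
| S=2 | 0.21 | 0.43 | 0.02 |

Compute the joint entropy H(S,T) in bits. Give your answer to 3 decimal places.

H(S,T) = −Σ p(x,y)·log₂ p(x,y) over all 9 cells.
  cell (0,a): −0.02·log₂0.02 = 0.1129
  cell (0,b): −0.06·log₂0.06 = 0.2435
  cell (0,c): −0.04·log₂0.04 = 0.1858
  cell (1,a): −0.08·log₂0.08 = 0.2915
  cell (1,b): −0.06·log₂0.06 = 0.2435
  cell (1,c): −0.08·log₂0.08 = 0.2915
  cell (2,a): −0.21·log₂0.21 = 0.4728
  cell (2,b): −0.43·log₂0.43 = 0.5236
  cell (2,c): −0.02·log₂0.02 = 0.1129
Sum = 2.478 bits.

2.478 bits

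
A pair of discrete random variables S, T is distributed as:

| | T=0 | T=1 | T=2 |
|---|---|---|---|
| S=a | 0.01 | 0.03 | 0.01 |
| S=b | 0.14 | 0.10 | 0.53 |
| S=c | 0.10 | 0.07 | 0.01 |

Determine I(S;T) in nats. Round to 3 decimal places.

0.155 nats

Marginals: p(S) = (0.0500, 0.7700, 0.1800), p(T) = (0.2500, 0.2000, 0.5500).
I(S;T) = Σ p(x,y)·ln[p(x,y)/(p(x)p(y))].
  (a,0): 0.01·ln(0.8000) = -0.0022
  (a,1): 0.03·ln(3.0000) = 0.0330
  (a,2): 0.01·ln(0.3636) = -0.0101
  (b,0): 0.14·ln(0.7273) = -0.0446
  (b,1): 0.10·ln(0.6494) = -0.0432
  (b,2): 0.53·ln(1.2515) = 0.1189
  (c,0): 0.10·ln(2.2222) = 0.0799
  (c,1): 0.07·ln(1.9444) = 0.0465
  (c,2): 0.01·ln(0.1010) = -0.0229
Sum = 0.155 nats.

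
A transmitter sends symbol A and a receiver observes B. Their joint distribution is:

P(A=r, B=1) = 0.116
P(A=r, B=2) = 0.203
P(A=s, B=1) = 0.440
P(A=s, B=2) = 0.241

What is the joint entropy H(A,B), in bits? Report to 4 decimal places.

H(A,B) = −Σ p(x,y)·log₂ p(x,y) over all 4 cells.
  cell (r,1): −0.116·log₂0.116 = 0.36051
  cell (r,2): −0.203·log₂0.203 = 0.46699
  cell (s,1): −0.440·log₂0.440 = 0.52115
  cell (s,2): −0.241·log₂0.241 = 0.49475
Sum = 1.8434 bits.

1.8434 bits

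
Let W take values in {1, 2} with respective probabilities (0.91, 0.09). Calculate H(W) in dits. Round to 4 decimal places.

H(W) = −Σ p·log₁₀ p.
  −(0.91)·log₁₀(0.91) = 0.03727
  −(0.09)·log₁₀(0.09) = 0.09412
Sum: 0.03727 + 0.09412 = 0.1314 dits.

0.1314 dits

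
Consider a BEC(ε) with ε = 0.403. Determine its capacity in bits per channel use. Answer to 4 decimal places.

Binary erasure channel: capacity C = 1 − ε.
C = 1 − 0.403 = 0.5970 bits per channel use.

0.5970 bits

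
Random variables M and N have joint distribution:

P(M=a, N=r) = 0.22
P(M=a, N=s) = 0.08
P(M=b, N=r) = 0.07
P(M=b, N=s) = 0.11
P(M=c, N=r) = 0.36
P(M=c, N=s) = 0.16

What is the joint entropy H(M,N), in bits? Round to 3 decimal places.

2.345 bits

H(M,N) = −Σ p(x,y)·log₂ p(x,y) over all 6 cells.
  cell (a,r): −0.22·log₂0.22 = 0.4806
  cell (a,s): −0.08·log₂0.08 = 0.2915
  cell (b,r): −0.07·log₂0.07 = 0.2686
  cell (b,s): −0.11·log₂0.11 = 0.3503
  cell (c,r): −0.36·log₂0.36 = 0.5306
  cell (c,s): −0.16·log₂0.16 = 0.4230
Sum = 2.345 bits.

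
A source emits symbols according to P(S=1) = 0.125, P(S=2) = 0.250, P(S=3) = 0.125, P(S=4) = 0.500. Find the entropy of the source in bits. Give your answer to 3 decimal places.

H(S) = −Σ p·log₂ p.
  −(0.125)·log₂(0.125) = 0.3750
  −(0.250)·log₂(0.250) = 0.5000
  −(0.125)·log₂(0.125) = 0.3750
  −(0.500)·log₂(0.500) = 0.5000
Sum: 0.3750 + 0.5000 + 0.3750 + 0.5000 = 1.750 bits.

1.750 bits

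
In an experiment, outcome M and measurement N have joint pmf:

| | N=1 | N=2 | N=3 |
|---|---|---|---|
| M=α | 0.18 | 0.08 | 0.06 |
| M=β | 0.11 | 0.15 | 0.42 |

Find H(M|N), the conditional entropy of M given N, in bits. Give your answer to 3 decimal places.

Chain rule: H(M|N) = H(M,N) − H(N).
Marginals: p(M) = (0.3200, 0.6800), p(N) = (0.2900, 0.2300, 0.4800).
H(M,N) = 2.2668 bits; H(N) = 1.5138 bits.
H(M|N) = 2.2668 − 1.5138 = 0.753 bits.

0.753 bits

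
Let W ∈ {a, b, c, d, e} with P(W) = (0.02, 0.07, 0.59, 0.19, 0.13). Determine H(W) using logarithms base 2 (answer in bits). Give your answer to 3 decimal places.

1.668 bits

H(W) = −Σ p·log₂ p.
  −(0.02)·log₂(0.02) = 0.1129
  −(0.07)·log₂(0.07) = 0.2686
  −(0.59)·log₂(0.59) = 0.4491
  −(0.19)·log₂(0.19) = 0.4552
  −(0.13)·log₂(0.13) = 0.3826
Sum: 0.1129 + 0.2686 + 0.4491 + 0.4552 + 0.3826 = 1.668 bits.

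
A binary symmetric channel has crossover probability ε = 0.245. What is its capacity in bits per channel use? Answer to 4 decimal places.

Binary symmetric channel: C = 1 − h₂(ε) where h₂ is the binary entropy function.
h₂(0.245) = −0.245·log₂0.245 − 0.755·log₂0.755 = 0.8033.
C = 1 − 0.8033 = 0.1967 bits per channel use.

0.1967 bits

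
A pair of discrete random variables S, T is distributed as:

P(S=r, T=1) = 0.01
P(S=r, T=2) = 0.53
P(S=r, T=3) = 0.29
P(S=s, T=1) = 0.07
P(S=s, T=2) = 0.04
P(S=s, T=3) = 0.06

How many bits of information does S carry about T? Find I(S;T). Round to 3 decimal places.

Marginals: p(S) = (0.8300, 0.1700), p(T) = (0.0800, 0.5700, 0.3500).
I(S;T) = Σ p(x,y)·log₂[p(x,y)/(p(x)p(y))].
  (r,1): 0.01·log₂(0.1506) = -0.0273
  (r,2): 0.53·log₂(1.1203) = 0.0868
  (r,3): 0.29·log₂(0.9983) = -0.0007
  (s,1): 0.07·log₂(5.1471) = 0.1655
  (s,2): 0.04·log₂(0.4128) = -0.0511
  (s,3): 0.06·log₂(1.0084) = 0.0007
Sum = 0.174 bits.

0.174 bits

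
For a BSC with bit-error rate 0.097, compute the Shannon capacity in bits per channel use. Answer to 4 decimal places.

0.5406 bits

Binary symmetric channel: C = 1 − h₂(ε) where h₂ is the binary entropy function.
h₂(0.097) = −0.097·log₂0.097 − 0.903·log₂0.903 = 0.4594.
C = 1 − 0.4594 = 0.5406 bits per channel use.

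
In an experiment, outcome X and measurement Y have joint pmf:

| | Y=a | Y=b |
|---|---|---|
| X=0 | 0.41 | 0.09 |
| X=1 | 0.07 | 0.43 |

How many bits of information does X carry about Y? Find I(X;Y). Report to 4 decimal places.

Marginals: p(X) = (0.5000, 0.5000), p(Y) = (0.4800, 0.5200).
I(X;Y) = Σ p(x,y)·log₂[p(x,y)/(p(x)p(y))].
  (0,a): 0.41·log₂(1.7083) = 0.31676
  (0,b): 0.09·log₂(0.3462) = -0.13775
  (1,a): 0.07·log₂(0.2917) = -0.12443
  (1,b): 0.43·log₂(1.6538) = 0.31210
Sum = 0.3667 bits.

0.3667 bits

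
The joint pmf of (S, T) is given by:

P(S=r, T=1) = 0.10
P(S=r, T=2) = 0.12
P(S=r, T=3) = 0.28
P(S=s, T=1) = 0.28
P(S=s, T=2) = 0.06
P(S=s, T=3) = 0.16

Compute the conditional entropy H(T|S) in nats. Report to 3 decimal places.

Chain rule: H(T|S) = H(S,T) − H(S).
Marginals: p(S) = (0.5000, 0.5000), p(T) = (0.3800, 0.1800, 0.4400).
H(S,T) = 1.6596 nats; H(S) = 0.6931 nats.
H(T|S) = 1.6596 − 0.6931 = 0.966 nats.

0.966 nats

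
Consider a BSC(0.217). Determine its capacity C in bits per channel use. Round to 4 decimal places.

Binary symmetric channel: C = 1 − h₂(ε) where h₂ is the binary entropy function.
h₂(0.217) = −0.217·log₂0.217 − 0.783·log₂0.783 = 0.7547.
C = 1 − 0.7547 = 0.2453 bits per channel use.

0.2453 bits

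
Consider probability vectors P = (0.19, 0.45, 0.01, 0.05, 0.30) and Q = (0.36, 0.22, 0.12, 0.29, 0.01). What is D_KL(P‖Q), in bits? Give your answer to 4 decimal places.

D(P‖Q) = Σ p·log₂(p/q).
  0.19·log₂(0.19/0.36) = -0.17518
  0.45·log₂(0.45/0.22) = 0.46459
  0.01·log₂(0.01/0.12) = -0.03585
  0.05·log₂(0.05/0.29) = -0.12680
  0.30·log₂(0.30/0.01) = 1.47207
D(P‖Q) = 1.5988 bits.

1.5988 bits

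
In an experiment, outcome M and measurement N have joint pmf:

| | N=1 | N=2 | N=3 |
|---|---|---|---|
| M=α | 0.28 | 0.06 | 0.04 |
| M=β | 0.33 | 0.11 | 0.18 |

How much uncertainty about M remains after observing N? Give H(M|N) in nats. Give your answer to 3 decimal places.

Chain rule: H(M|N) = H(M,N) − H(N).
Marginals: p(M) = (0.3800, 0.6200), p(N) = (0.6100, 0.1700, 0.2200).
H(M,N) = 1.5713 nats; H(N) = 0.9359 nats.
H(M|N) = 1.5713 − 0.9359 = 0.635 nats.

0.635 nats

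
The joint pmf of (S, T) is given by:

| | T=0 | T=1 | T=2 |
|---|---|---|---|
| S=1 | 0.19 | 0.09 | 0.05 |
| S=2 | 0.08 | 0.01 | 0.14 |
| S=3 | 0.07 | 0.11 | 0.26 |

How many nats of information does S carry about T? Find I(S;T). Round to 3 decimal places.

Marginals: p(S) = (0.3300, 0.2300, 0.4400), p(T) = (0.3400, 0.2100, 0.4500).
I(S;T) = H(S) + H(T) − H(S,T).
H(S) = 1.0651, H(T) = 1.0539, H(S,T) = 1.9846.
I(S;T) = 1.0651 + 1.0539 − 1.9846 = 0.134 nats.

0.134 nats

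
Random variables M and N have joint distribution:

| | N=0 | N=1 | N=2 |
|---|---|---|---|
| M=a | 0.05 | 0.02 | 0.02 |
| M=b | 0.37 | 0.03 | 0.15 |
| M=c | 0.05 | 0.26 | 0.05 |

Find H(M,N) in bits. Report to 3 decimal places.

2.472 bits

H(M,N) = −Σ p(x,y)·log₂ p(x,y) over all 9 cells.
  cell (a,0): −0.05·log₂0.05 = 0.2161
  cell (a,1): −0.02·log₂0.02 = 0.1129
  cell (a,2): −0.02·log₂0.02 = 0.1129
  cell (b,0): −0.37·log₂0.37 = 0.5307
  cell (b,1): −0.03·log₂0.03 = 0.1518
  cell (b,2): −0.15·log₂0.15 = 0.4105
  cell (c,0): −0.05·log₂0.05 = 0.2161
  cell (c,1): −0.26·log₂0.26 = 0.5053
  cell (c,2): −0.05·log₂0.05 = 0.2161
Sum = 2.472 bits.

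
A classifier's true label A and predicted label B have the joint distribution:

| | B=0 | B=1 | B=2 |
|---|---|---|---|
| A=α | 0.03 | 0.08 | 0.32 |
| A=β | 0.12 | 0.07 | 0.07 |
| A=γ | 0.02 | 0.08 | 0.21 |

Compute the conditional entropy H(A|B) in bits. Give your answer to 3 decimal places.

Chain rule: H(A|B) = H(A,B) − H(B).
Marginals: p(A) = (0.4300, 0.2600, 0.3100), p(B) = (0.1700, 0.2300, 0.6000).
H(A,B) = 2.7507 bits; H(B) = 1.3644 bits.
H(A|B) = 2.7507 − 1.3644 = 1.386 bits.

1.386 bits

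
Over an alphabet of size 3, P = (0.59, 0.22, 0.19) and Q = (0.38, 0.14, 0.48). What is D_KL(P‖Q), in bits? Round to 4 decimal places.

0.2639 bits

D(P‖Q) = Σ p·log₂(p/q).
  0.59·log₂(0.59/0.38) = 0.37448
  0.22·log₂(0.22/0.14) = 0.14346
  0.19·log₂(0.19/0.48) = -0.25404
D(P‖Q) = 0.2639 bits.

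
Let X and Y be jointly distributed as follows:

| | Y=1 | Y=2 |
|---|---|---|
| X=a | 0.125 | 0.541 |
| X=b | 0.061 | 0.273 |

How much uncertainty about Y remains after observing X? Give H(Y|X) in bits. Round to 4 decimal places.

Marginals: p(X) = (0.6660, 0.3340), p(Y) = (0.1860, 0.8140).
H(Y|X) = Σ p(X) · H(Y|X=·).
  X=a: p=0.6660, H(Y|X=a) = 0.6966
  X=b: p=0.3340, H(Y|X=b) = 0.6858
Weighted sum = 0.6930 bits.

0.6930 bits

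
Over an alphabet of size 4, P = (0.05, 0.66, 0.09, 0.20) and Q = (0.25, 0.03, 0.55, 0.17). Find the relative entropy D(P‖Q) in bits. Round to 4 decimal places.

2.6390 bits

D(P‖Q) = Σ p·log₂(p/q).
  0.05·log₂(0.05/0.25) = -0.11610
  0.66·log₂(0.66/0.03) = 2.94322
  0.09·log₂(0.09/0.55) = -0.23503
  0.20·log₂(0.20/0.17) = 0.04689
D(P‖Q) = 2.6390 bits.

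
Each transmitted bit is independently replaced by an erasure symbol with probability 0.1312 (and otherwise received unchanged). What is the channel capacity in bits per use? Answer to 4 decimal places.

0.8688 bits

Binary erasure channel: capacity C = 1 − ε.
C = 1 − 0.1312 = 0.8688 bits per channel use.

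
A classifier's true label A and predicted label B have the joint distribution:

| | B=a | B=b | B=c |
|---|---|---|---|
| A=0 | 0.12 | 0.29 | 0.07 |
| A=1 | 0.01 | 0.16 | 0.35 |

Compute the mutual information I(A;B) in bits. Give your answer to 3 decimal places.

0.252 bits

Marginals: p(A) = (0.4800, 0.5200), p(B) = (0.1300, 0.4500, 0.4200).
I(A;B) = H(A) + H(B) − H(A,B).
H(A) = 0.9988, H(B) = 1.4267, H(A,B) = 2.1731.
I(A;B) = 0.9988 + 1.4267 − 2.1731 = 0.252 bits.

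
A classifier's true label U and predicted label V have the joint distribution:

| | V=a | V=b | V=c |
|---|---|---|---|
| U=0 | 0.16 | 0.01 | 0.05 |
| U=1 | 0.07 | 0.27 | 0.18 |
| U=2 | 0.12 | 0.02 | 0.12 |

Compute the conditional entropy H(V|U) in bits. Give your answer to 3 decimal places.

Marginals: p(U) = (0.2200, 0.5200, 0.2600), p(V) = (0.3500, 0.3000, 0.3500).
H(V|U) = Σ p(U) · H(V|U=·).
  U=0: p=0.2200, H(V|U=0) = 1.0226
  U=1: p=0.5200, H(V|U=1) = 1.4102
  U=2: p=0.2600, H(V|U=2) = 1.3143
Weighted sum = 1.300 bits.

1.300 bits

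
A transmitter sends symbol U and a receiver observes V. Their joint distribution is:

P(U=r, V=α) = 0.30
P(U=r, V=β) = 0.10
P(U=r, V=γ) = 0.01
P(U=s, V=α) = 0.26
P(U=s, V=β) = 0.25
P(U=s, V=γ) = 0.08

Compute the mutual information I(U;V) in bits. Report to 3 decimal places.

0.071 bits

Marginals: p(U) = (0.4100, 0.5900), p(V) = (0.5600, 0.3500, 0.0900).
I(U;V) = H(U) + H(V) − H(U,V).
H(U) = 0.9765, H(V) = 1.3112, H(U,V) = 2.2165.
I(U;V) = 0.9765 + 1.3112 − 2.2165 = 0.071 bits.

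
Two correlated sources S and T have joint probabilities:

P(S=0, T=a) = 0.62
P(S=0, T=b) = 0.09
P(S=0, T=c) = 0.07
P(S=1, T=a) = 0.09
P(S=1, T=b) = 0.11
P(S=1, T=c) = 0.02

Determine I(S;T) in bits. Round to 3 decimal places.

Marginals: p(S) = (0.7800, 0.2200), p(T) = (0.7100, 0.2000, 0.0900).
I(S;T) = Σ p(x,y)·log₂[p(x,y)/(p(x)p(y))].
  (0,a): 0.62·log₂(1.1195) = 0.1010
  (0,b): 0.09·log₂(0.5769) = -0.0714
  (0,c): 0.07·log₂(0.9972) = -0.0003
  (1,a): 0.09·log₂(0.5762) = -0.0716
  (1,b): 0.11·log₂(2.5000) = 0.1454
  (1,c): 0.02·log₂(1.0101) = 0.0003
Sum = 0.103 bits.

0.103 bits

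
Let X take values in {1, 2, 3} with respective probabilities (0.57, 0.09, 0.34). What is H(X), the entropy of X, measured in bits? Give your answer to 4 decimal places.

H(X) = −Σ p·log₂ p.
  −(0.57)·log₂(0.57) = 0.46225
  −(0.09)·log₂(0.09) = 0.31265
  −(0.34)·log₂(0.34) = 0.52917
Sum: 0.46225 + 0.31265 + 0.52917 = 1.3041 bits.

1.3041 bits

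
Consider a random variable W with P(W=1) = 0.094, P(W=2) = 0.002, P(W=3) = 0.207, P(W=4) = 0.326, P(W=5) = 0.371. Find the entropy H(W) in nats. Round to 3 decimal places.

1.294 nats

H(W) = −Σ p·ln p.
  −(0.094)·ln(0.094) = 0.2223
  −(0.002)·ln(0.002) = 0.0124
  −(0.207)·ln(0.207) = 0.3260
  −(0.326)·ln(0.326) = 0.3654
  −(0.371)·ln(0.371) = 0.3679
Sum: 0.2223 + 0.0124 + 0.3260 + 0.3654 + 0.3679 = 1.294 nats.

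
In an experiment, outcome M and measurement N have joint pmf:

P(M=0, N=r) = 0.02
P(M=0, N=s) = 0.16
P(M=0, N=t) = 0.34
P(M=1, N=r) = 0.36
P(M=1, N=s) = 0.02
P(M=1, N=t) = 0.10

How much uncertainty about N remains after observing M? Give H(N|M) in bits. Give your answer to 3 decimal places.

Chain rule: H(N|M) = H(M,N) − H(M).
Marginals: p(M) = (0.5200, 0.4800), p(N) = (0.3800, 0.1800, 0.4400).
H(M,N) = 2.0408 bits; H(M) = 0.9988 bits.
H(N|M) = 2.0408 − 0.9988 = 1.042 bits.

1.042 bits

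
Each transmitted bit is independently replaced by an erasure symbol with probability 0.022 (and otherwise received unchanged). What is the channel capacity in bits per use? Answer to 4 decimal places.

Binary erasure channel: capacity C = 1 − ε.
C = 1 − 0.022 = 0.9780 bits per channel use.

0.9780 bits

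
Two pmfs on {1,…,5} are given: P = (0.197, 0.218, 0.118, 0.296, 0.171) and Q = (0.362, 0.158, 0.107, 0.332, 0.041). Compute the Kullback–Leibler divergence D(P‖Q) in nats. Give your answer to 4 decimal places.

D(P‖Q) = Σ p·ln(p/q).
  0.197·ln(0.197/0.362) = -0.11986
  0.218·ln(0.218/0.158) = 0.07017
  0.118·ln(0.118/0.107) = 0.01155
  0.296·ln(0.296/0.332) = -0.03397
  0.171·ln(0.171/0.041) = 0.24420
D(P‖Q) = 0.1721 nats.

0.1721 nats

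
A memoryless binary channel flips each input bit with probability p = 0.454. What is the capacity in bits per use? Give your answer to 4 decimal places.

0.0061 bits

Binary symmetric channel: C = 1 − h₂(ε) where h₂ is the binary entropy function.
h₂(0.454) = −0.454·log₂0.454 − 0.546·log₂0.546 = 0.9939.
C = 1 − 0.9939 = 0.0061 bits per channel use.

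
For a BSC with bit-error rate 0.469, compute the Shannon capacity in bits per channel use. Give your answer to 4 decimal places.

Binary symmetric channel: C = 1 − h₂(ε) where h₂ is the binary entropy function.
h₂(0.469) = −0.469·log₂0.469 − 0.531·log₂0.531 = 0.9972.
C = 1 − 0.9972 = 0.0028 bits per channel use.

0.0028 bits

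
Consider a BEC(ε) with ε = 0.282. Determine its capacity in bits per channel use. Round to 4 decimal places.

0.7180 bits

Binary erasure channel: capacity C = 1 − ε.
C = 1 − 0.282 = 0.7180 bits per channel use.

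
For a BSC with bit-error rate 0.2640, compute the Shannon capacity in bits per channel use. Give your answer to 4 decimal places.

0.1673 bits

Binary symmetric channel: C = 1 − h₂(ε) where h₂ is the binary entropy function.
h₂(0.2640) = −0.2640·log₂0.2640 − 0.7360·log₂0.7360 = 0.8327.
C = 1 − 0.8327 = 0.1673 bits per channel use.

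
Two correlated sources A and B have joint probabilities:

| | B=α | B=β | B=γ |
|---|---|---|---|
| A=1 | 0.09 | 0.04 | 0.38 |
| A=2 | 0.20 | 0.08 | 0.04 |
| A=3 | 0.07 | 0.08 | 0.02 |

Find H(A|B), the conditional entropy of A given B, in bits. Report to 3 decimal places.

1.127 bits

Chain rule: H(A|B) = H(A,B) − H(B).
Marginals: p(A) = (0.5100, 0.3200, 0.1700), p(B) = (0.3600, 0.2000, 0.4400).
H(A,B) = 2.6435 bits; H(B) = 1.5161 bits.
H(A|B) = 2.6435 − 1.5161 = 1.127 bits.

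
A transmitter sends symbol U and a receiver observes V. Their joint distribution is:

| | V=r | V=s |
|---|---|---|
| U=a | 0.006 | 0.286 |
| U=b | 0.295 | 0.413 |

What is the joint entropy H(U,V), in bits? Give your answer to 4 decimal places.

H(U,V) = −Σ p(x,y)·log₂ p(x,y) over all 4 cells.
  cell (a,r): −0.006·log₂0.006 = 0.04428
  cell (a,s): −0.286·log₂0.286 = 0.51649
  cell (b,r): −0.295·log₂0.295 = 0.51956
  cell (b,s): −0.413·log₂0.413 = 0.52690
Sum = 1.6072 bits.

1.6072 bits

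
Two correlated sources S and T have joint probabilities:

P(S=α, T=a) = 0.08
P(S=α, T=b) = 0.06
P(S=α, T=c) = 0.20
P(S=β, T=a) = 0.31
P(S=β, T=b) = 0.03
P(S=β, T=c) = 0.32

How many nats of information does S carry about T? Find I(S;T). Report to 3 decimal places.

0.039 nats

Marginals: p(S) = (0.3400, 0.6600), p(T) = (0.3900, 0.0900, 0.5200).
I(S;T) = H(S) + H(T) − H(S,T).
H(S) = 0.6410, H(T) = 0.9240, H(S,T) = 1.5256.
I(S;T) = 0.6410 + 0.9240 − 1.5256 = 0.039 nats.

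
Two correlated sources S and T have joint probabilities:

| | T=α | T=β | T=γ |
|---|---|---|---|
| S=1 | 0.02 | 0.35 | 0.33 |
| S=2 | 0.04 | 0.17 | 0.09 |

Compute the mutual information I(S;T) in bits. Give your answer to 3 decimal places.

0.037 bits

Marginals: p(S) = (0.7000, 0.3000), p(T) = (0.0600, 0.5200, 0.4200).
I(S;T) = H(S) + H(T) − H(S,T).
H(S) = 0.8813, H(T) = 1.2598, H(S,T) = 2.1038.
I(S;T) = 0.8813 + 1.2598 − 2.1038 = 0.037 bits.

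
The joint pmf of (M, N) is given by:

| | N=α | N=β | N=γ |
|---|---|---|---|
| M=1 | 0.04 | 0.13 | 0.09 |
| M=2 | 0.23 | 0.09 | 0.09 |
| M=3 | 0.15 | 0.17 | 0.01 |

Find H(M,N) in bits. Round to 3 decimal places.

H(M,N) = −Σ p(x,y)·log₂ p(x,y) over all 9 cells.
  cell (1,α): −0.04·log₂0.04 = 0.1858
  cell (1,β): −0.13·log₂0.13 = 0.3826
  cell (1,γ): −0.09·log₂0.09 = 0.3127
  cell (2,α): −0.23·log₂0.23 = 0.4877
  cell (2,β): −0.09·log₂0.09 = 0.3127
  cell (2,γ): −0.09·log₂0.09 = 0.3127
  cell (3,α): −0.15·log₂0.15 = 0.4105
  cell (3,β): −0.17·log₂0.17 = 0.4346
  cell (3,γ): −0.01·log₂0.01 = 0.0664
Sum = 2.906 bits.

2.906 bits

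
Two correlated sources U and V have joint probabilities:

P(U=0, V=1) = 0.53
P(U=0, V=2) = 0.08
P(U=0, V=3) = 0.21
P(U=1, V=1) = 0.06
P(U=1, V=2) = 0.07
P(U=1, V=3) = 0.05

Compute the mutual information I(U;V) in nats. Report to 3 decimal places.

Marginals: p(U) = (0.8200, 0.1800), p(V) = (0.5900, 0.1500, 0.2600).
I(U;V) = Σ p(x,y)·ln[p(x,y)/(p(x)p(y))].
  (0,1): 0.53·ln(1.0955) = 0.0483
  (0,2): 0.08·ln(0.6504) = -0.0344
  (0,3): 0.21·ln(0.9850) = -0.0032
  (1,1): 0.06·ln(0.5650) = -0.0343
  (1,2): 0.07·ln(2.5926) = 0.0667
  (1,3): 0.05·ln(1.0684) = 0.0033
Sum = 0.046 nats.

0.046 nats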